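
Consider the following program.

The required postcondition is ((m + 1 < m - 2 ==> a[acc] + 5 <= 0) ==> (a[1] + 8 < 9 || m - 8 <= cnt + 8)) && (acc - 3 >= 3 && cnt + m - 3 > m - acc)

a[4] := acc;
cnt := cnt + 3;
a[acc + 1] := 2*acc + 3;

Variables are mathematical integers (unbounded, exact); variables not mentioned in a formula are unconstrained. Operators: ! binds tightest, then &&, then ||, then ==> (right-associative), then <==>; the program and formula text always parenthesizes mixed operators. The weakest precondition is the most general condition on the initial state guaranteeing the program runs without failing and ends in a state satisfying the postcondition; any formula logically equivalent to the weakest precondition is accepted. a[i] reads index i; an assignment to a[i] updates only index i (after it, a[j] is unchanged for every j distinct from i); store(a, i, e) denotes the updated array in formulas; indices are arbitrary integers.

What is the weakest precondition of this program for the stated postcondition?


Working backward. After the program, the postcondition ((m + 1 < m - 2 ==> a[acc] + 5 <= 0) ==> (a[1] + 8 < 9 || m - 8 <= cnt + 8)) && (acc - 3 >= 3 && cnt + m - 3 > m - acc) must hold; in canonical form it is (a[1] < 1 || m <= cnt + 16) && acc >= 6 && acc + cnt > 3.
Before a[acc + 1] := 2*acc + 3: (store(a, acc + 1, 2*acc + 3)[1] < 1 || m <= cnt + 16) && acc >= 6 && acc + cnt > 3
Before cnt := cnt + 3: (store(a, acc + 1, 2*acc + 3)[1] < 1 || m <= cnt + 19) && acc >= 6 && acc + cnt > 0
Before a[4] := acc: (store(store(a, 4, acc), acc + 1, 2*acc + 3)[1] < 1 || m <= cnt + 19) && acc >= 6 && acc + cnt > 0
Answer: WP = (store(store(a, 4, acc), acc + 1, 2*acc + 3)[1] < 1 || m <= cnt + 19) && acc >= 6 && acc + cnt > 0


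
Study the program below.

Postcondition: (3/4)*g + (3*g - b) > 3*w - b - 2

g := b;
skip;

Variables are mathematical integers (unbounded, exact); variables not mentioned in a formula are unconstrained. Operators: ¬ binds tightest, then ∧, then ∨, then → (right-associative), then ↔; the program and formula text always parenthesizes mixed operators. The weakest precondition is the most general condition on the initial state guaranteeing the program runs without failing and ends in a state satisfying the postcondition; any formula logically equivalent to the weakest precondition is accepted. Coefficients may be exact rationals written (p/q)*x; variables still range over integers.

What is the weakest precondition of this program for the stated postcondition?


Working backward. After the program, the postcondition (3/4)*g + (3*g - b) > 3*w - b - 2 must hold; in canonical form it is (15/4)*g > 3*w - 2.
Before skip: (15/4)*g > 3*w - 2
Before g := b: (15/4)*b > 3*w - 2
Answer: WP = (15/4)*b > 3*w - 2


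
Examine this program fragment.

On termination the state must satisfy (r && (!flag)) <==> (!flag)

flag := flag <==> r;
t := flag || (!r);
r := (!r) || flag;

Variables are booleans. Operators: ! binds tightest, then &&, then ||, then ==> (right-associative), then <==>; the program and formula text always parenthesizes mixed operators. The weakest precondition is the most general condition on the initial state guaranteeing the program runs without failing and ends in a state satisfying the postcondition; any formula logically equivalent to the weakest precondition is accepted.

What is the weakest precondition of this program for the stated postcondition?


Working backward. After the program, (r && (!flag)) <==> (!flag) must hold.
Before r := (!r) || flag: (((!r) || flag) && (!flag)) <==> (!flag)
Before t := flag || (!r): (((!r) || flag) && (!flag)) <==> (!flag)
Before flag := flag <==> r: (((!r) || (flag <==> r)) && (!(flag <==> r))) <==> (!(flag <==> r))
Answer: WP = (((!r) || (flag <==> r)) && (!(flag <==> r))) <==> (!(flag <==> r))


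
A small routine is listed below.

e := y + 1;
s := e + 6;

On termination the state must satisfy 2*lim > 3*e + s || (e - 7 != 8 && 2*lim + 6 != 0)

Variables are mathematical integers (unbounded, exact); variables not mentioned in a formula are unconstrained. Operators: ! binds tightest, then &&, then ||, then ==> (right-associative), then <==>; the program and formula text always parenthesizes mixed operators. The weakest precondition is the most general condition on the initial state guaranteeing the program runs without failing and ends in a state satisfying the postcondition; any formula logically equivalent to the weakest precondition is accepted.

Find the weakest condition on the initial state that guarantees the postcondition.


Working backward. After the program, the postcondition 2*lim > 3*e + s || (e - 7 != 8 && 2*lim + 6 != 0) must hold; in canonical form it is 2*lim > 3*e + s || (e != 15 && 2*lim != -6).
Before s := e + 6: 2*lim > 4*e + 6 || (e != 15 && 2*lim != -6)
Before e := y + 1: 2*lim > 4*y + 10 || (y != 14 && 2*lim != -6)
Answer: WP = 2*lim > 4*y + 10 || (y != 14 && 2*lim != -6)


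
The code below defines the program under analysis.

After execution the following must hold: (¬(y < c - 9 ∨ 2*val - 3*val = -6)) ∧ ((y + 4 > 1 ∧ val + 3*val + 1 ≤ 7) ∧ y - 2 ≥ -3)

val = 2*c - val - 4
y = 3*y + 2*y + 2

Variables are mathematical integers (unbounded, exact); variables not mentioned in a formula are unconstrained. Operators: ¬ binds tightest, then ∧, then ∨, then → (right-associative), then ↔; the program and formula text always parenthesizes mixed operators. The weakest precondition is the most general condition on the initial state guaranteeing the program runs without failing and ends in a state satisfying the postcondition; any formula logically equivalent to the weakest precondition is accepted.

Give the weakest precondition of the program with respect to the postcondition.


Working backward. After the program, the postcondition (¬(y < c - 9 ∨ 2*val - 3*val = -6)) ∧ ((y + 4 > 1 ∧ val + 3*val + 1 ≤ 7) ∧ y - 2 ≥ -3) must hold; in canonical form it is (¬(y < c - 9 ∨ val = 6)) ∧ y > -3 ∧ 4*val ≤ 6 ∧ y ≥ -1.
Before y := 3*y + 2*y + 2: (¬(5*y < c - 11 ∨ val = 6)) ∧ 5*y > -5 ∧ 4*val ≤ 6 ∧ 5*y ≥ -3
Before val := 2*c - val - 4: (¬(5*y < c - 11 ∨ 2*c = val + 10)) ∧ 5*y > -5 ∧ 8*c ≤ 4*val + 22 ∧ 5*y ≥ -3
Answer: WP = (¬(5*y < c - 11 ∨ 2*c = val + 10)) ∧ 5*y > -5 ∧ 8*c ≤ 4*val + 22 ∧ 5*y ≥ -3


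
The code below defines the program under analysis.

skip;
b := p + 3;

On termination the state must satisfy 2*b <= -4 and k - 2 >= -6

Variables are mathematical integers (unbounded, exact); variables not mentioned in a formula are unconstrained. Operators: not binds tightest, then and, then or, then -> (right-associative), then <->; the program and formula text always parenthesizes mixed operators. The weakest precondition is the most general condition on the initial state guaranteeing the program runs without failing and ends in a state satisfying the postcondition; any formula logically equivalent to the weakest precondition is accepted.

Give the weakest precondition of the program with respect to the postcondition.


Working backward. After the program, the postcondition 2*b <= -4 and k - 2 >= -6 must hold; in canonical form it is 2*b <= -4 and k >= -4.
Before b := p + 3: 2*p <= -10 and k >= -4
Before skip: 2*p <= -10 and k >= -4
Answer: WP = 2*p <= -10 and k >= -4


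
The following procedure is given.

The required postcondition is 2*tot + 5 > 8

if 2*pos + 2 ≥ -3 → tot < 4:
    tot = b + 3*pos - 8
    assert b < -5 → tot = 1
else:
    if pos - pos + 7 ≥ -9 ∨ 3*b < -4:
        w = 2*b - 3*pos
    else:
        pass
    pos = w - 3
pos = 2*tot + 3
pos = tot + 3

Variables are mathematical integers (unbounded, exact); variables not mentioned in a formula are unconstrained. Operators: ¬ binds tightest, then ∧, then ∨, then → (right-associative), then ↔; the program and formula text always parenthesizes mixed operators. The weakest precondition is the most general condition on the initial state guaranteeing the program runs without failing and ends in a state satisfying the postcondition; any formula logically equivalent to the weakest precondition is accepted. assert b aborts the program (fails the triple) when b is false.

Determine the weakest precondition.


Working backward. After the program, the postcondition 2*tot + 5 > 8 must hold; in canonical form it is 2*tot > 3.
Before pos := tot + 3: 2*tot > 3
Before pos := 2*tot + 3: 2*tot > 3
Then branch requires (b < -5 → b + 3*pos = 9) ∧ 2*b + 6*pos > 19; else branch requires 2*tot > 3.
Before the if: ((2*pos ≥ -5 → tot < 4) → ((b < -5 → b + 3*pos = 9) ∧ 2*b + 6*pos > 19)) ∧ ((¬(2*pos ≥ -5 → tot < 4)) → 2*tot > 3)
Answer: WP = ((2*pos ≥ -5 → tot < 4) → ((b < -5 → b + 3*pos = 9) ∧ 2*b + 6*pos > 19)) ∧ ((¬(2*pos ≥ -5 → tot < 4)) → 2*tot > 3)


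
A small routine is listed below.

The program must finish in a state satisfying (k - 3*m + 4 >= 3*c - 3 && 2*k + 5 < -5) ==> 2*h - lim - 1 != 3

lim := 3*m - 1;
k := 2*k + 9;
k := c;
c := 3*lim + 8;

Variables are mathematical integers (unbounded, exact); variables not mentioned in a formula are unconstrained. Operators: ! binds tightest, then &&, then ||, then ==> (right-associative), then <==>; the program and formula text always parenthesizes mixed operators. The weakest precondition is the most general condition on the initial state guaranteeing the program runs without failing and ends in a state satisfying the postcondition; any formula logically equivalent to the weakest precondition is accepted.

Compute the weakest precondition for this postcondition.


Working backward. After the program, the postcondition (k - 3*m + 4 >= 3*c - 3 && 2*k + 5 < -5) ==> 2*h - lim - 1 != 3 must hold; in canonical form it is (k >= 3*c + 3*m - 7 && 2*k < -10) ==> 2*h != lim + 4.
Before c := 3*lim + 8: (k >= 9*lim + 3*m + 17 && 2*k < -10) ==> 2*h != lim + 4
Before k := c: (c >= 9*lim + 3*m + 17 && 2*c < -10) ==> 2*h != lim + 4
Before k := 2*k + 9: (c >= 9*lim + 3*m + 17 && 2*c < -10) ==> 2*h != lim + 4
Before lim := 3*m - 1: (c >= 30*m + 8 && 2*c < -10) ==> 2*h != 3*m + 3
Answer: WP = (c >= 30*m + 8 && 2*c < -10) ==> 2*h != 3*m + 3


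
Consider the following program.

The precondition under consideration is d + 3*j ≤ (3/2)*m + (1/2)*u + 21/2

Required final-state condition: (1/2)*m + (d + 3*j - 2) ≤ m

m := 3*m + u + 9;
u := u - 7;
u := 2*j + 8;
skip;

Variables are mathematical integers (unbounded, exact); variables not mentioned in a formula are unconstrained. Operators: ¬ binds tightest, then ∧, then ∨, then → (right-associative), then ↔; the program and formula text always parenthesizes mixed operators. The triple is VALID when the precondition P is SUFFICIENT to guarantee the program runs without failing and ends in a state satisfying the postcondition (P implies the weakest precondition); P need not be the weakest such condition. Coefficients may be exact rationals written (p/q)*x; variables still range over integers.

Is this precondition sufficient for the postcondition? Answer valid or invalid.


Working backward. After the program, the postcondition (1/2)*m + (d + 3*j - 2) ≤ m must hold; in canonical form it is d + 3*j ≤ (1/2)*m + 2.
Before skip: d + 3*j ≤ (1/2)*m + 2
Before u := 2*j + 8: d + 3*j ≤ (1/2)*m + 2
Before u := u - 7: d + 3*j ≤ (1/2)*m + 2
Before m := 3*m + u + 9: d + 3*j ≤ (3/2)*m + (1/2)*u + 13/2
The weakest precondition is d + 3*j ≤ (3/2)*m + (1/2)*u + 13/2.
Check whether d + 3*j ≤ (3/2)*m + (1/2)*u + 21/2 implies it.
Countermodel: at the initial state d = 0, j = 0, m = 0, u = -14, the precondition holds but the weakest precondition fails.
Answer: invalid


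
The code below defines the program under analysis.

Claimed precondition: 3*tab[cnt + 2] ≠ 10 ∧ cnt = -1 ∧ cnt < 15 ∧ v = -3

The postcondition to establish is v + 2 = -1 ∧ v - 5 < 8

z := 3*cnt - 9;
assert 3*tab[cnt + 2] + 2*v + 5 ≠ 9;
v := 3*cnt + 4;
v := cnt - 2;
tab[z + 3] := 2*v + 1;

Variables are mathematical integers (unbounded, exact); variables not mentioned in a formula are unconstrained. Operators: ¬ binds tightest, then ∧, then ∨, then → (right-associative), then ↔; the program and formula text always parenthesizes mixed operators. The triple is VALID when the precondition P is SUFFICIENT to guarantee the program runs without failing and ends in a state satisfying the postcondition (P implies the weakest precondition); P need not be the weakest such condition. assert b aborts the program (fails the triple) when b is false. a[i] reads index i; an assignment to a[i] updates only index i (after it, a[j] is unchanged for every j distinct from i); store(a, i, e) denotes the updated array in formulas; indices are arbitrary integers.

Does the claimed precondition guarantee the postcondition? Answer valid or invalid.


Working backward. After the program, the postcondition v + 2 = -1 ∧ v - 5 < 8 must hold; in canonical form it is v = -3 ∧ v < 13.
Before tab[z + 3] := 2*v + 1: v = -3 ∧ v < 13
Before v := cnt - 2: cnt = -1 ∧ cnt < 15
Before v := 3*cnt + 4: cnt = -1 ∧ cnt < 15
Before assert 3*tab[cnt + 2] + 2*v + 5 ≠ 9: 3*tab[cnt + 2] + 2*v ≠ 4 ∧ cnt = -1 ∧ cnt < 15
Before z := 3*cnt - 9: 3*tab[cnt + 2] + 2*v ≠ 4 ∧ cnt = -1 ∧ cnt < 15
The weakest precondition is 3*tab[cnt + 2] + 2*v ≠ 4 ∧ cnt = -1 ∧ cnt < 15.
Check whether 3*tab[cnt + 2] ≠ 10 ∧ cnt = -1 ∧ cnt < 15 ∧ v = -3 implies it.
Every state satisfying the precondition satisfies the weakest precondition: the implication holds.
Answer: valid


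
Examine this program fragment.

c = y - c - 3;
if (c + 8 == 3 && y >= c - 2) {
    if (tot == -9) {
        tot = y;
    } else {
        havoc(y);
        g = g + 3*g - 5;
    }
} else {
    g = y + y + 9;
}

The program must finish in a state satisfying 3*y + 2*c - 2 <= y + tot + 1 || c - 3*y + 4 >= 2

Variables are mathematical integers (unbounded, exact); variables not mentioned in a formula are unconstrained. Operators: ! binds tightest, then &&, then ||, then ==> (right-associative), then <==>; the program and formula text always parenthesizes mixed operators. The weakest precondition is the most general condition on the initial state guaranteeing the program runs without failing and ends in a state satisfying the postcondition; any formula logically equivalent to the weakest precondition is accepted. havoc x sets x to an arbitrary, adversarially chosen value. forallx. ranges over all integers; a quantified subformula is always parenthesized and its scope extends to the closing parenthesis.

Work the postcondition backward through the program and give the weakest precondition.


Working backward. After the program, the postcondition 3*y + 2*c - 2 <= y + tot + 1 || c - 3*y + 4 >= 2 must hold; in canonical form it is 2*c + 2*y <= tot + 3 || c >= 3*y - 2.
Then branch requires (tot == -9 ==> (2*c + y <= 3 || c >= 3*y - 2)) && ((!(tot == -9)) ==> (forall y_1. (2*c + 2*y_1 <= tot + 3 || c >= 3*y_1 - 2))); else branch requires 2*c + 2*y <= tot + 3 || c >= 3*y - 2.
Before the if: ((c == -5 && y >= c - 2) ==> ((tot == -9 ==> (2*c + y <= 3 || c >= 3*y - 2)) && ((!(tot == -9)) ==> (forall y_1. (2*c + 2*y_1 <= tot + 3 || c >= 3*y_1 - 2))))) && ((!(c == -5 && y >= c - 2)) ==> (2*c + 2*y <= tot + 3 || c >= 3*y - 2))
Before c := y - c - 3: ((y == c - 2 && c >= -5) ==> ((tot == -9 ==> (3*y <= 2*c + 9 || c + 2*y <= -1)) && ((!(tot == -9)) ==> (forall y_1. (2*y + 2*y_1 <= 2*c + tot + 9 || y >= c + 3*y_1 + 1))))) && ((!(y == c - 2 && c >= -5)) ==> (4*y <= 2*c + tot + 9 || c + 2*y <= -1))
Answer: WP = ((y == c - 2 && c >= -5) ==> ((tot == -9 ==> (3*y <= 2*c + 9 || c + 2*y <= -1)) && ((!(tot == -9)) ==> (forall y_1. (2*y + 2*y_1 <= 2*c + tot + 9 || y >= c + 3*y_1 + 1))))) && ((!(y == c - 2 && c >= -5)) ==> (4*y <= 2*c + tot + 9 || c + 2*y <= -1))


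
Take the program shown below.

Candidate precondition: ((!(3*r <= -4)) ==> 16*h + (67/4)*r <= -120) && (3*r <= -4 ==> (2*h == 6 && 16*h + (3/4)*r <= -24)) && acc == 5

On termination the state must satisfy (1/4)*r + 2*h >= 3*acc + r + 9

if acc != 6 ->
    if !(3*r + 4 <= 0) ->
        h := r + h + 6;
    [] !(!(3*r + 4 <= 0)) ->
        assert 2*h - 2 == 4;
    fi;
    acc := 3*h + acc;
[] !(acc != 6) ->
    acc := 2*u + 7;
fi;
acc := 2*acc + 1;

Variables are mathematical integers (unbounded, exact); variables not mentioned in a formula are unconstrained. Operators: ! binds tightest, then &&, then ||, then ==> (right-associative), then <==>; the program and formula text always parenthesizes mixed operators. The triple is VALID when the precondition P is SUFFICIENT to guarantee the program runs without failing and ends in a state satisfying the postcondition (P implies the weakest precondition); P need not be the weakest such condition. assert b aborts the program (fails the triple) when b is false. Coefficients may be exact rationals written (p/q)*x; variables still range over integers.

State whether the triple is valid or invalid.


Working backward. After the program, the postcondition (1/4)*r + 2*h >= 3*acc + r + 9 must hold; in canonical form it is 2*h >= 3*acc + (3/4)*r + 9.
Before acc := 2*acc + 1: 2*h >= 6*acc + (3/4)*r + 12
Then branch requires ((!(3*r <= -4)) ==> 6*acc + 16*h + (67/4)*r <= -108) && (3*r <= -4 ==> (2*h == 6 && 6*acc + 16*h + (3/4)*r <= -12)); else branch requires 2*h >= (3/4)*r + 12*u + 54.
Before the if: (acc != 6 ==> (((!(3*r <= -4)) ==> 6*acc + 16*h + (67/4)*r <= -108) && (3*r <= -4 ==> (2*h == 6 && 6*acc + 16*h + (3/4)*r <= -12)))) && ((!(acc != 6)) ==> 2*h >= (3/4)*r + 12*u + 54)
The weakest precondition is (acc != 6 ==> (((!(3*r <= -4)) ==> 6*acc + 16*h + (67/4)*r <= -108) && (3*r <= -4 ==> (2*h == 6 && 6*acc + 16*h + (3/4)*r <= -12)))) && ((!(acc != 6)) ==> 2*h >= (3/4)*r + 12*u + 54).
Check whether ((!(3*r <= -4)) ==> 16*h + (67/4)*r <= -120) && (3*r <= -4 ==> (2*h == 6 && 16*h + (3/4)*r <= -24)) && acc == 5 implies it.
Countermodel: at the initial state acc = 5, h = -41, r = 32, u = 0, the precondition holds but the weakest precondition fails.
Answer: invalid


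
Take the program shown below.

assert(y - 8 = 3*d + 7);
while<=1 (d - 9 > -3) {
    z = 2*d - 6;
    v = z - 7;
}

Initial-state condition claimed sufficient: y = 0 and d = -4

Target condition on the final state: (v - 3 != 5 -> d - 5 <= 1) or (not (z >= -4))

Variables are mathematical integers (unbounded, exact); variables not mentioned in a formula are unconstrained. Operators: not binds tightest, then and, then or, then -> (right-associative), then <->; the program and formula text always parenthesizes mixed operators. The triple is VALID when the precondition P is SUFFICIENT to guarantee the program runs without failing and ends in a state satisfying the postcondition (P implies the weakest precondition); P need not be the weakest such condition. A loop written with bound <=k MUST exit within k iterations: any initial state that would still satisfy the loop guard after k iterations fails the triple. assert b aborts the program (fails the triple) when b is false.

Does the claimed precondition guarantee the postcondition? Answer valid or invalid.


Working backward. After the program, the postcondition (v - 3 != 5 -> d - 5 <= 1) or (not (z >= -4)) must hold; in canonical form it is (v != 8 -> d <= 6) or (not (z >= -4)).
Before the loop (bound <=1), unroll the exhaustion recursion (WP_0 = exit-now case; WP_j = one more guarded iteration, up to j = 1):
  WP_0: (not (d > 6)) and ((v != 8 -> d <= 6) or (not (z >= -4)))
  WP_1: (d > 6 -> ((not (d > 6)) and ((2*d != 21 -> d <= 6) or (not (2*d >= 2))))) and ((not (d > 6)) -> ((v != 8 -> d <= 6) or (not (z >= -4))))
So before the loop: (d > 6 -> ((not (d > 6)) and ((2*d != 21 -> d <= 6) or (not (2*d >= 2))))) and ((not (d > 6)) -> ((v != 8 -> d <= 6) or (not (z >= -4))))
Before assert y - 8 = 3*d + 7: y = 3*d + 15 and (d > 6 -> ((not (d > 6)) and ((2*d != 21 -> d <= 6) or (not (2*d >= 2))))) and ((not (d > 6)) -> ((v != 8 -> d <= 6) or (not (z >= -4))))
The weakest precondition is y = 3*d + 15 and (d > 6 -> ((not (d > 6)) and ((2*d != 21 -> d <= 6) or (not (2*d >= 2))))) and ((not (d > 6)) -> ((v != 8 -> d <= 6) or (not (z >= -4)))).
Check whether y = 0 and d = -4 implies it.
Countermodel: at the initial state d = -4, v = 0, y = 0, z = 0, the precondition holds but the weakest precondition fails.
Answer: invalid


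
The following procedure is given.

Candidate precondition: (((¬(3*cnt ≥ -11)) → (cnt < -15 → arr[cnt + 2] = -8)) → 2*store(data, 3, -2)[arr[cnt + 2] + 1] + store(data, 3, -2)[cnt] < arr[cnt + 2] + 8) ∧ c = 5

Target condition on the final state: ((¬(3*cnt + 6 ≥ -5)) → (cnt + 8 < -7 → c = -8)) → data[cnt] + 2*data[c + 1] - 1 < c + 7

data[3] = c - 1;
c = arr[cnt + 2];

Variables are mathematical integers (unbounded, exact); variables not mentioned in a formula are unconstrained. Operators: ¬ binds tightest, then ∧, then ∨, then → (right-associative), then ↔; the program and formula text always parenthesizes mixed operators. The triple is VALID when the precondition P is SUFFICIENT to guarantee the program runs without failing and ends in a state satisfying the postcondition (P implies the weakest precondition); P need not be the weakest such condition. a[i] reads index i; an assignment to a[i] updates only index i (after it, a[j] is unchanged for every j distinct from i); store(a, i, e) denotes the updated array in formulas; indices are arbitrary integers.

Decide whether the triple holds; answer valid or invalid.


Working backward. After the program, the postcondition ((¬(3*cnt + 6 ≥ -5)) → (cnt + 8 < -7 → c = -8)) → data[cnt] + 2*data[c + 1] - 1 < c + 7 must hold; in canonical form it is ((¬(3*cnt ≥ -11)) → (cnt < -15 → c = -8)) → 2*data[c + 1] + data[cnt] < c + 8.
Before c := arr[cnt + 2]: ((¬(3*cnt ≥ -11)) → (cnt < -15 → arr[cnt + 2] = -8)) → 2*data[arr[cnt + 2] + 1] + data[cnt] < arr[cnt + 2] + 8
Before data[3] := c - 1: ((¬(3*cnt ≥ -11)) → (cnt < -15 → arr[cnt + 2] = -8)) → 2*store(data, 3, c - 1)[arr[cnt + 2] + 1] + store(data, 3, c - 1)[cnt] < arr[cnt + 2] + 8
The weakest precondition is ((¬(3*cnt ≥ -11)) → (cnt < -15 → arr[cnt + 2] = -8)) → 2*store(data, 3, c - 1)[arr[cnt + 2] + 1] + store(data, 3, c - 1)[cnt] < arr[cnt + 2] + 8.
Check whether (((¬(3*cnt ≥ -11)) → (cnt < -15 → arr[cnt + 2] = -8)) → 2*store(data, 3, -2)[arr[cnt + 2] + 1] + store(data, 3, -2)[cnt] < arr[cnt + 2] + 8) ∧ c = 5 implies it.
Countermodel: at the initial state arr = {[0] = 2, [2] = 2, [3] = 2, elsewhere 2}, c = 5, cnt = 0, data = {[0] = 2, [2] = 5, [3] = 5, elsewhere 5}, the precondition holds but the weakest precondition fails.
Answer: invalid


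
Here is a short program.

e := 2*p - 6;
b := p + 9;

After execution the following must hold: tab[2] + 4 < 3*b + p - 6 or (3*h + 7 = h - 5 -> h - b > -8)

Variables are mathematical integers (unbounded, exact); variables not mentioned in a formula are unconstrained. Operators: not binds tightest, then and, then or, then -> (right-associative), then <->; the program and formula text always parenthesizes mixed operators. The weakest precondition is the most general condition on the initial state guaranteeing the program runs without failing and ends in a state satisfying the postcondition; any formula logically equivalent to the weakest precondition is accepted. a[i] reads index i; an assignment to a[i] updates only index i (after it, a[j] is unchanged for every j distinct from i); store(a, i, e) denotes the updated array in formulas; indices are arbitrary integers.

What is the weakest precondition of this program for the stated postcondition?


Working backward. After the program, the postcondition tab[2] + 4 < 3*b + p - 6 or (3*h + 7 = h - 5 -> h - b > -8) must hold; in canonical form it is tab[2] < 3*b + p - 10 or (2*h = -12 -> h > b - 8).
Before b := p + 9: tab[2] < 4*p + 17 or (2*h = -12 -> h > p + 1)
Before e := 2*p - 6: tab[2] < 4*p + 17 or (2*h = -12 -> h > p + 1)
Answer: WP = tab[2] < 4*p + 17 or (2*h = -12 -> h > p + 1)


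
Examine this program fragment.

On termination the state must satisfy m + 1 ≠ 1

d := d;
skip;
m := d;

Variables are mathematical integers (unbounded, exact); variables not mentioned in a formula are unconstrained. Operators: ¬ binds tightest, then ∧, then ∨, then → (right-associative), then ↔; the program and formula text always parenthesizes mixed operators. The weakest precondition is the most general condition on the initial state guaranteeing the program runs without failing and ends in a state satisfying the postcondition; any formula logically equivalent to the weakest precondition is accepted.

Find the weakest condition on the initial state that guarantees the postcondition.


Working backward. After the program, the postcondition m + 1 ≠ 1 must hold; in canonical form it is m ≠ 0.
Before m := d: d ≠ 0
Before skip: d ≠ 0
Before d := d: d ≠ 0
Answer: WP = d ≠ 0


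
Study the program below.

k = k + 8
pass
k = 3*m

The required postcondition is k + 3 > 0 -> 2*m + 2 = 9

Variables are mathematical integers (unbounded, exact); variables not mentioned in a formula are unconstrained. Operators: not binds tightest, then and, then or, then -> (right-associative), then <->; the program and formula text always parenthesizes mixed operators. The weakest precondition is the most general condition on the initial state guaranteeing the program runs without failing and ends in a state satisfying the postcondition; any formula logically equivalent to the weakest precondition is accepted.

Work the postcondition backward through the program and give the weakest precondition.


Working backward. After the program, the postcondition k + 3 > 0 -> 2*m + 2 = 9 must hold; in canonical form it is k > -3 -> 2*m = 7.
Before k := 3*m: 3*m > -3 -> 2*m = 7
Before skip: 3*m > -3 -> 2*m = 7
Before k := k + 8: 3*m > -3 -> 2*m = 7
Answer: WP = 3*m > -3 -> 2*m = 7


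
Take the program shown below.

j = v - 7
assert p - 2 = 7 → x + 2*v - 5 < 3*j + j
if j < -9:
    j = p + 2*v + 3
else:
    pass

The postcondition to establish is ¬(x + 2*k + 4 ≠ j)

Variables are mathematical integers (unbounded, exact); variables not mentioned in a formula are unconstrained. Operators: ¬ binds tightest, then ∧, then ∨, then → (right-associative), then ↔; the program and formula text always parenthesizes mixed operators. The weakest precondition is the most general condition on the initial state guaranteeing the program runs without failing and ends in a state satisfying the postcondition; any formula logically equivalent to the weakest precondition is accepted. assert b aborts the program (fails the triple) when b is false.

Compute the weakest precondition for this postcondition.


Working backward. After the program, the postcondition ¬(x + 2*k + 4 ≠ j) must hold; in canonical form it is ¬(2*k + x ≠ j - 4).
Then branch requires ¬(2*k + x ≠ p + 2*v - 1); else branch requires ¬(2*k + x ≠ j - 4).
Before the if: (j < -9 → (¬(2*k + x ≠ p + 2*v - 1))) ∧ ((¬(j < -9)) → (¬(2*k + x ≠ j - 4)))
Before assert p - 2 = 7 → x + 2*v - 5 < 3*j + j: (p = 9 → 2*v + x < 4*j + 5) ∧ (j < -9 → (¬(2*k + x ≠ p + 2*v - 1))) ∧ ((¬(j < -9)) → (¬(2*k + x ≠ j - 4)))
Before j := v - 7: (p = 9 → x < 2*v - 23) ∧ (v < -2 → (¬(2*k + x ≠ p + 2*v - 1))) ∧ ((¬(v < -2)) → (¬(2*k + x ≠ v - 11)))
Answer: WP = (p = 9 → x < 2*v - 23) ∧ (v < -2 → (¬(2*k + x ≠ p + 2*v - 1))) ∧ ((¬(v < -2)) → (¬(2*k + x ≠ v - 11)))


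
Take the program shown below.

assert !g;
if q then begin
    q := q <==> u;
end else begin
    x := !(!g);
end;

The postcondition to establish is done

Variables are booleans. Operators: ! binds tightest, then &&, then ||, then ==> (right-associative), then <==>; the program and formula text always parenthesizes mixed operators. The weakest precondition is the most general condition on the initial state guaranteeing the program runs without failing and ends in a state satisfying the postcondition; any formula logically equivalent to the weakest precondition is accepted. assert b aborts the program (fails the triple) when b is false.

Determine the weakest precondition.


Working backward. After the program, done must hold.
Then branch requires done; else branch requires done.
Before the if: (q ==> done) && ((!q) ==> done)
Before assert !g: (!g) && (q ==> done) && ((!q) ==> done)
Answer: WP = (!g) && (q ==> done) && ((!q) ==> done)


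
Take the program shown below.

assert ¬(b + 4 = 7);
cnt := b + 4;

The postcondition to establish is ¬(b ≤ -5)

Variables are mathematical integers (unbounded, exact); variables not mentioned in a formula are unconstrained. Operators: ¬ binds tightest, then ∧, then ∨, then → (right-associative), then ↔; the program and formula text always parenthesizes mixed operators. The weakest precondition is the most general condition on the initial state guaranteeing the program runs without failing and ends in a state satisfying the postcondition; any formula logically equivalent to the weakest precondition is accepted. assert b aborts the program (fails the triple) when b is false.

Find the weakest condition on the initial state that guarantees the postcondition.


Working backward. After the program, ¬(b ≤ -5) must hold.
Before cnt := b + 4: ¬(b ≤ -5)
Before assert ¬(b + 4 = 7): (¬(b = 3)) ∧ (¬(b ≤ -5))
Answer: WP = (¬(b = 3)) ∧ (¬(b ≤ -5))


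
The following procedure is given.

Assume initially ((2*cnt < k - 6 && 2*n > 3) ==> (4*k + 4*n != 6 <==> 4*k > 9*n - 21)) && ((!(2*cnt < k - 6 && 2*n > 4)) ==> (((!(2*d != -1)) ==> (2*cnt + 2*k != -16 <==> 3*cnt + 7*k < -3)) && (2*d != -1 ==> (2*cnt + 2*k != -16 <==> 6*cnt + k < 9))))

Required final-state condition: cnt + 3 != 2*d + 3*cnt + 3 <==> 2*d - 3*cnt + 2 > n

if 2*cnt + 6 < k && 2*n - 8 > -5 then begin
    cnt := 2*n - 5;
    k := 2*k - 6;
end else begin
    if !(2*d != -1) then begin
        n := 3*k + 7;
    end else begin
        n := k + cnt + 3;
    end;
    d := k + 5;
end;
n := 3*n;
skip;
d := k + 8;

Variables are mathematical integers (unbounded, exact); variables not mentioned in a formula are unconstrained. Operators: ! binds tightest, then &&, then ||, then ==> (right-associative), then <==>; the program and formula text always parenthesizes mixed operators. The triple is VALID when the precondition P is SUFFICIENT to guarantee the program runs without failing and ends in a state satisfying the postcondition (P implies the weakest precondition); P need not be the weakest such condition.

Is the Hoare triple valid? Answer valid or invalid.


Working backward. After the program, the postcondition cnt + 3 != 2*d + 3*cnt + 3 <==> 2*d - 3*cnt + 2 > n must hold; in canonical form it is 2*cnt + 2*d != 0 <==> 2*d > 3*cnt + n - 2.
Before d := k + 8: 2*cnt + 2*k != -16 <==> 2*k > 3*cnt + n - 18
Before skip: 2*cnt + 2*k != -16 <==> 2*k > 3*cnt + n - 18
Before n := 3*n: 2*cnt + 2*k != -16 <==> 2*k > 3*cnt + 3*n - 18
Then branch requires 4*k + 4*n != 6 <==> 4*k > 9*n - 21; else branch requires ((!(2*d != -1)) ==> (2*cnt + 2*k != -16 <==> 3*cnt + 7*k < -3)) && (2*d != -1 ==> (2*cnt + 2*k != -16 <==> 6*cnt + k < 9)).
Before the if: ((2*cnt < k - 6 && 2*n > 3) ==> (4*k + 4*n != 6 <==> 4*k > 9*n - 21)) && ((!(2*cnt < k - 6 && 2*n > 3)) ==> (((!(2*d != -1)) ==> (2*cnt + 2*k != -16 <==> 3*cnt + 7*k < -3)) && (2*d != -1 ==> (2*cnt + 2*k != -16 <==> 6*cnt + k < 9))))
The weakest precondition is ((2*cnt < k - 6 && 2*n > 3) ==> (4*k + 4*n != 6 <==> 4*k > 9*n - 21)) && ((!(2*cnt < k - 6 && 2*n > 3)) ==> (((!(2*d != -1)) ==> (2*cnt + 2*k != -16 <==> 3*cnt + 7*k < -3)) && (2*d != -1 ==> (2*cnt + 2*k != -16 <==> 6*cnt + k < 9)))).
Check whether ((2*cnt < k - 6 && 2*n > 3) ==> (4*k + 4*n != 6 <==> 4*k > 9*n - 21)) && ((!(2*cnt < k - 6 && 2*n > 4)) ==> (((!(2*d != -1)) ==> (2*cnt + 2*k != -16 <==> 3*cnt + 7*k < -3)) && (2*d != -1 ==> (2*cnt + 2*k != -16 <==> 6*cnt + k < 9)))) implies it.
Every state satisfying the precondition satisfies the weakest precondition: the implication holds.
Answer: valid


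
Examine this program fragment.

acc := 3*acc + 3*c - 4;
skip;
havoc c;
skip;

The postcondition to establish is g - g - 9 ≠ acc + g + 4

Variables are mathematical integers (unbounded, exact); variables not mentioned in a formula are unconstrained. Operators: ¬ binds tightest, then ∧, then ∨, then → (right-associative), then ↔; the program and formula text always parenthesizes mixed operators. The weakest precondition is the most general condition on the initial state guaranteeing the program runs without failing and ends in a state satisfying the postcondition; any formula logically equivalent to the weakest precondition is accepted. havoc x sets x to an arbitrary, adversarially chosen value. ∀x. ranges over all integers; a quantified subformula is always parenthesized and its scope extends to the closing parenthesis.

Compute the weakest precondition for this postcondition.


Working backward. After the program, the postcondition g - g - 9 ≠ acc + g + 4 must hold; in canonical form it is acc + g ≠ -13.
Before skip: acc + g ≠ -13
Before havoc c: acc + g ≠ -13
Before skip: acc + g ≠ -13
Before acc := 3*acc + 3*c - 4: 3*acc + 3*c + g ≠ -9
Answer: WP = 3*acc + 3*c + g ≠ -9


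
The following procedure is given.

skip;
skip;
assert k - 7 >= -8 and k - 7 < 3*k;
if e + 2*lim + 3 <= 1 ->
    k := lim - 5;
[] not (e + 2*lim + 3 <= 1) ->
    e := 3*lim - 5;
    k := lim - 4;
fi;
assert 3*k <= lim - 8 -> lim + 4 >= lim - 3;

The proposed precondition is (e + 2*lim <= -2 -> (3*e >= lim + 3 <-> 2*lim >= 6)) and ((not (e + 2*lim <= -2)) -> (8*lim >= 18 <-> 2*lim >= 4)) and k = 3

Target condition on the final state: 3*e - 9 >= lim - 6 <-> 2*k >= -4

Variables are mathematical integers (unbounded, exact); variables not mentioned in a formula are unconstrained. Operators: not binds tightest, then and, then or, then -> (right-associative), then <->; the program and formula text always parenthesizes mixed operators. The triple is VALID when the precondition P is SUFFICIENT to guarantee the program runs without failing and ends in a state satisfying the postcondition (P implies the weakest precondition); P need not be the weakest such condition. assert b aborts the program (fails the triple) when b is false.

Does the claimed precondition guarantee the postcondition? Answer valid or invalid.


Working backward. After the program, the postcondition 3*e - 9 >= lim - 6 <-> 2*k >= -4 must hold; in canonical form it is 3*e >= lim + 3 <-> 2*k >= -4.
Before assert 3*k <= lim - 8 -> lim + 4 >= lim - 3: 3*e >= lim + 3 <-> 2*k >= -4
Then branch requires 3*e >= lim + 3 <-> 2*lim >= 6; else branch requires 8*lim >= 18 <-> 2*lim >= 4.
Before the if: (e + 2*lim <= -2 -> (3*e >= lim + 3 <-> 2*lim >= 6)) and ((not (e + 2*lim <= -2)) -> (8*lim >= 18 <-> 2*lim >= 4))
Before assert k - 7 >= -8 and k - 7 < 3*k: k >= -1 and 2*k > -7 and (e + 2*lim <= -2 -> (3*e >= lim + 3 <-> 2*lim >= 6)) and ((not (e + 2*lim <= -2)) -> (8*lim >= 18 <-> 2*lim >= 4))
Before skip: k >= -1 and 2*k > -7 and (e + 2*lim <= -2 -> (3*e >= lim + 3 <-> 2*lim >= 6)) and ((not (e + 2*lim <= -2)) -> (8*lim >= 18 <-> 2*lim >= 4))
Before skip: k >= -1 and 2*k > -7 and (e + 2*lim <= -2 -> (3*e >= lim + 3 <-> 2*lim >= 6)) and ((not (e + 2*lim <= -2)) -> (8*lim >= 18 <-> 2*lim >= 4))
The weakest precondition is k >= -1 and 2*k > -7 and (e + 2*lim <= -2 -> (3*e >= lim + 3 <-> 2*lim >= 6)) and ((not (e + 2*lim <= -2)) -> (8*lim >= 18 <-> 2*lim >= 4)).
Check whether (e + 2*lim <= -2 -> (3*e >= lim + 3 <-> 2*lim >= 6)) and ((not (e + 2*lim <= -2)) -> (8*lim >= 18 <-> 2*lim >= 4)) and k = 3 implies it.
Every state satisfying the precondition satisfies the weakest precondition: the implication holds.
Answer: valid


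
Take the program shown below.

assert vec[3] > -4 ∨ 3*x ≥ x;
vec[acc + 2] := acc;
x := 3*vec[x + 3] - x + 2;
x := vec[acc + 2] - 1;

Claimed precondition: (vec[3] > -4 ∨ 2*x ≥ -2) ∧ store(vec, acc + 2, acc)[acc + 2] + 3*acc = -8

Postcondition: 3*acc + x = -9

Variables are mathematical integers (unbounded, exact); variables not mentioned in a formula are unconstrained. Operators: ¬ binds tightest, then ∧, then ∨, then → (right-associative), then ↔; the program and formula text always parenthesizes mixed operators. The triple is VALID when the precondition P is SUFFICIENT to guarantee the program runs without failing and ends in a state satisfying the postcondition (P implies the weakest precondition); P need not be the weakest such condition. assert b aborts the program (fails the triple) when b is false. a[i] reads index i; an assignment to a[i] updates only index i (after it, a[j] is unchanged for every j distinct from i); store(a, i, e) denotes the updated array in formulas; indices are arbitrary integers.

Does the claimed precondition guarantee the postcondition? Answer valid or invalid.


Working backward. After the program, 3*acc + x = -9 must hold.
Before x := vec[acc + 2] - 1: vec[acc + 2] + 3*acc = -8
Before x := 3*vec[x + 3] - x + 2: vec[acc + 2] + 3*acc = -8
Before vec[acc + 2] := acc: store(vec, acc + 2, acc)[acc + 2] + 3*acc = -8
Before assert vec[3] > -4 ∨ 3*x ≥ x: (vec[3] > -4 ∨ 2*x ≥ 0) ∧ store(vec, acc + 2, acc)[acc + 2] + 3*acc = -8
The weakest precondition is (vec[3] > -4 ∨ 2*x ≥ 0) ∧ store(vec, acc + 2, acc)[acc + 2] + 3*acc = -8.
Check whether (vec[3] > -4 ∨ 2*x ≥ -2) ∧ store(vec, acc + 2, acc)[acc + 2] + 3*acc = -8 implies it.
Countermodel: at the initial state acc = -2, vec = {[0] = -4, [3] = -4, elsewhere -4}, x = -1, the precondition holds but the weakest precondition fails.
Answer: invalid


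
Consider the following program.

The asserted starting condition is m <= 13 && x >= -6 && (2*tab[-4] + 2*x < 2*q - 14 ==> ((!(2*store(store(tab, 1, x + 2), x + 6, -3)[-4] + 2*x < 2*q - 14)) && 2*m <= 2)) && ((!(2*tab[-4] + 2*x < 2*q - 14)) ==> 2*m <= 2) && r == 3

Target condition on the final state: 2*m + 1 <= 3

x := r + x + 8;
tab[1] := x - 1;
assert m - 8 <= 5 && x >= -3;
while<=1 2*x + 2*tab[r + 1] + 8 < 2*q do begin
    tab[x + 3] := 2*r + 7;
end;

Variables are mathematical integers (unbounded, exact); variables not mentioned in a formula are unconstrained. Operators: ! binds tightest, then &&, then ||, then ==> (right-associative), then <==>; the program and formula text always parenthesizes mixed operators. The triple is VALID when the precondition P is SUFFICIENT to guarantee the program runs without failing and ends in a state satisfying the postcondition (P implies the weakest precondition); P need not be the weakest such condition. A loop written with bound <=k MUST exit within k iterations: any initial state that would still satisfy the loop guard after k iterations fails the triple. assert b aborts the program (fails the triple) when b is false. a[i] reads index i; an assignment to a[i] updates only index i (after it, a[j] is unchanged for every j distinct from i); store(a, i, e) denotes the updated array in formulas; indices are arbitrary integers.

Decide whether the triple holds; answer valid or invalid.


Working backward. After the program, the postcondition 2*m + 1 <= 3 must hold; in canonical form it is 2*m <= 2.
Before the loop (bound <=1), unroll the exhaustion recursion (WP_0 = exit-now case; WP_j = one more guarded iteration, up to j = 1):
  WP_0: (!(2*tab[r + 1] + 2*x < 2*q - 8)) && 2*m <= 2
  WP_1: (2*tab[r + 1] + 2*x < 2*q - 8 ==> ((!(2*store(tab, x + 3, 2*r + 7)[r + 1] + 2*x < 2*q - 8)) && 2*m <= 2)) && ((!(2*tab[r + 1] + 2*x < 2*q - 8)) ==> 2*m <= 2)
So before the loop: (2*tab[r + 1] + 2*x < 2*q - 8 ==> ((!(2*store(tab, x + 3, 2*r + 7)[r + 1] + 2*x < 2*q - 8)) && 2*m <= 2)) && ((!(2*tab[r + 1] + 2*x < 2*q - 8)) ==> 2*m <= 2)
Before assert m - 8 <= 5 && x >= -3: m <= 13 && x >= -3 && (2*tab[r + 1] + 2*x < 2*q - 8 ==> ((!(2*store(tab, x + 3, 2*r + 7)[r + 1] + 2*x < 2*q - 8)) && 2*m <= 2)) && ((!(2*tab[r + 1] + 2*x < 2*q - 8)) ==> 2*m <= 2)
Before tab[1] := x - 1: m <= 13 && x >= -3 && (2*store(tab, 1, x - 1)[r + 1] + 2*x < 2*q - 8 ==> ((!(2*store(store(tab, 1, x - 1), x + 3, 2*r + 7)[r + 1] + 2*x < 2*q - 8)) && 2*m <= 2)) && ((!(2*store(tab, 1, x - 1)[r + 1] + 2*x < 2*q - 8)) ==> 2*m <= 2)
Before x := r + x + 8: m <= 13 && r + x >= -11 && (2*store(tab, 1, r + x + 7)[r + 1] + 2*r + 2*x < 2*q - 24 ==> ((!(2*store(store(tab, 1, r + x + 7), r + x + 11, 2*r + 7)[r + 1] + 2*r + 2*x < 2*q - 24)) && 2*m <= 2)) && ((!(2*store(tab, 1, r + x + 7)[r + 1] + 2*r + 2*x < 2*q - 24)) ==> 2*m <= 2)
The weakest precondition is m <= 13 && r + x >= -11 && (2*store(tab, 1, r + x + 7)[r + 1] + 2*r + 2*x < 2*q - 24 ==> ((!(2*store(store(tab, 1, r + x + 7), r + x + 11, 2*r + 7)[r + 1] + 2*r + 2*x < 2*q - 24)) && 2*m <= 2)) && ((!(2*store(tab, 1, r + x + 7)[r + 1] + 2*r + 2*x < 2*q - 24)) ==> 2*m <= 2).
Check whether m <= 13 && x >= -6 && (2*tab[-4] + 2*x < 2*q - 14 ==> ((!(2*store(store(tab, 1, x + 2), x + 6, -3)[-4] + 2*x < 2*q - 14)) && 2*m <= 2)) && ((!(2*tab[-4] + 2*x < 2*q - 14)) ==> 2*m <= 2) && r == 3 implies it.
Countermodel: at the initial state m = 0, q = 0, r = 3, tab = {[-4] = 0, [1] = 3, [4] = -27737, [27727] = 3, [27735] = 3, elsewhere 3}, x = 27721, the precondition holds but the weakest precondition fails.
Answer: invalid
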